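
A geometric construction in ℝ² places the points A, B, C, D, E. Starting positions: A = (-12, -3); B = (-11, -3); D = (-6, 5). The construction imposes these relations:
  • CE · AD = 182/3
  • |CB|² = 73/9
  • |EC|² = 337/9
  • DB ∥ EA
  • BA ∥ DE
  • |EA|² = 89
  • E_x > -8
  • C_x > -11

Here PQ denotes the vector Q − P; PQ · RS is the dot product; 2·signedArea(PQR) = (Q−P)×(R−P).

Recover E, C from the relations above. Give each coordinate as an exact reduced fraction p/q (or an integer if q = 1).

C = (-10, -1/3)
E = (-7, 5)

1. E_x = -7  [DB ∥ EA ∩ BA ∥ DE]
2. E_y = 5  [DB ∥ EA ∩ BA ∥ DE]
   → E = (-7, 5)
3. C_x = -10  [line -6·x + -8·y + -188/3 = 0 ∩ |EC|² = 337/9]
4. C_y = -1/3  [line -6·x + -8·y + -188/3 = 0 ∩ |EC|² = 337/9]
   → C = (-10, -1/3)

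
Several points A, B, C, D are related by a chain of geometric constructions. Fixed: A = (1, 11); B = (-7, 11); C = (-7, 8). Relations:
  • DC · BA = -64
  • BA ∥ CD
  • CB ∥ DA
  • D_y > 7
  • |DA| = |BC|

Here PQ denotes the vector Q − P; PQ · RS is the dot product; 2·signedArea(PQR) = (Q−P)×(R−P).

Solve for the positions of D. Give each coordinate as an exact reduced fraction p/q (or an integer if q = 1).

1. D_x = 1  [CB ∥ DA ∩ BA ∥ CD]
2. D_y = 8  [CB ∥ DA ∩ BA ∥ CD]
   → D = (1, 8)

D = (1, 8)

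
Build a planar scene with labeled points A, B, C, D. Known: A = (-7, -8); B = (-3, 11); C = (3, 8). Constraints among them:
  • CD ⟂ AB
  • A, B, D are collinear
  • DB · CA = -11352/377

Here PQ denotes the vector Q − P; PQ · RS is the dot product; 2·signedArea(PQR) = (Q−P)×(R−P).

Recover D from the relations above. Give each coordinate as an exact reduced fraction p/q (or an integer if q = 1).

D = (-1263/377, 3520/377)

1. D_x = -1263/377  [A, B, D are collinear ∩ CD ⟂ AB]
2. D_y = 3520/377  [A, B, D are collinear ∩ CD ⟂ AB]
   → D = (-1263/377, 3520/377)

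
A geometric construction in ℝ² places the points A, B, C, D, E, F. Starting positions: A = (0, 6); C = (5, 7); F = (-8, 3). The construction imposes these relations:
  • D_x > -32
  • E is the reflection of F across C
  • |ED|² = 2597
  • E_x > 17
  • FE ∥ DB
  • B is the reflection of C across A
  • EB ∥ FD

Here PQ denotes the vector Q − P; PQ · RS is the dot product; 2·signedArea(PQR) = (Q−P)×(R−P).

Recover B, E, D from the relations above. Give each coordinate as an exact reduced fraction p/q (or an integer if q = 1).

1. B_x = -5  [B is the reflection of C across A]
2. B_y = 5  [B is the reflection of C across A]
   → B = (-5, 5)
3. E_x = 18  [E is the reflection of F across C]
4. E_y = 11  [E is the reflection of F across C]
   → E = (18, 11)
5. D_x = -31  [FE ∥ DB ∩ EB ∥ FD]
6. D_y = -3  [FE ∥ DB ∩ EB ∥ FD]
   → D = (-31, -3)

B = (-5, 5)
D = (-31, -3)
E = (18, 11)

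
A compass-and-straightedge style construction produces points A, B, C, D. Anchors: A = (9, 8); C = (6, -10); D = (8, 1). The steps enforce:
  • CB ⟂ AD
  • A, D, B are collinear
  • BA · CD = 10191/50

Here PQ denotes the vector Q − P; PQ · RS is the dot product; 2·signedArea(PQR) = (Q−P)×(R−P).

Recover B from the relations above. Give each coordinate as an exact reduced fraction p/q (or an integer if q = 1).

B = (321/50, -503/50)

1. B_x = 321/50  [A, D, B are collinear ∩ CB ⟂ AD]
2. B_y = -503/50  [A, D, B are collinear ∩ CB ⟂ AD]
   → B = (321/50, -503/50)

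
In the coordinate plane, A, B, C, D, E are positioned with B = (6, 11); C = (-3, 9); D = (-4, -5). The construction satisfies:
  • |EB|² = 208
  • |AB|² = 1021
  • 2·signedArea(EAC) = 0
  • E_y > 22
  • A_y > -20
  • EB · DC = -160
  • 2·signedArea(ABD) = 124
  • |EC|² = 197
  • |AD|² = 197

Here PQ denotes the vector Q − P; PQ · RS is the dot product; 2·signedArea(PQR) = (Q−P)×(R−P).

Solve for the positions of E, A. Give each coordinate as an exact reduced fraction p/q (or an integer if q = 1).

A = (-5, -19)
E = (-2, 23)

1. E_x = -2  [line -1·x + -14·y + 320 = 0 ∩ |EB|² = 208]
2. E_y = 23  [line -1·x + -14·y + 320 = 0 ∩ |EB|² = 208]
   → E = (-2, 23)
3. A_x = -5  [2·signedArea(EAC) = 0 ∩ 2·signedArea(ABD) = 124]
4. A_y = -19  [2·signedArea(EAC) = 0 ∩ 2·signedArea(ABD) = 124]
   → A = (-5, -19)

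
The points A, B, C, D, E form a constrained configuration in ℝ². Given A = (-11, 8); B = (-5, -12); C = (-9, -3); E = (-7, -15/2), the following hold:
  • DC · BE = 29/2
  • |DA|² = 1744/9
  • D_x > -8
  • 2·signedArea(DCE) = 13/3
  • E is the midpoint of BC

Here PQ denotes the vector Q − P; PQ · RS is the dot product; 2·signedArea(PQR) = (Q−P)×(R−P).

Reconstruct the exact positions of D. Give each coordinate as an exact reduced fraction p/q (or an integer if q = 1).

D = (-7, -16/3)

1. D_x = -7  [2·signedArea(DCE) = 13/3 ∩ DC · BE = 29/2]
2. D_y = -16/3  [2·signedArea(DCE) = 13/3 ∩ DC · BE = 29/2]
   → D = (-7, -16/3)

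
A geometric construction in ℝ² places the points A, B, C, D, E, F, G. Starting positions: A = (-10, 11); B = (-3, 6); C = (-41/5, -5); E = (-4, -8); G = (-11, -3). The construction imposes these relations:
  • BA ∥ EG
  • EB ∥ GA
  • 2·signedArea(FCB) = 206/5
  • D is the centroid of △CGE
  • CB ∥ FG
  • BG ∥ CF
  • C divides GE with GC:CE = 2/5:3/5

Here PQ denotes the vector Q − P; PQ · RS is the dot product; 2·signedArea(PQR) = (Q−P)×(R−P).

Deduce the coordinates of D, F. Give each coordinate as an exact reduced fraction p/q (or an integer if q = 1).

1. D_x = -116/15  [D is the centroid of △CGE]
2. D_y = -16/3  [D is the centroid of △CGE]
   → D = (-116/15, -16/3)
3. F_x = -81/5  [CB ∥ FG ∩ BG ∥ CF]
4. F_y = -14  [CB ∥ FG ∩ BG ∥ CF]
   → F = (-81/5, -14)

D = (-116/15, -16/3)
F = (-81/5, -14)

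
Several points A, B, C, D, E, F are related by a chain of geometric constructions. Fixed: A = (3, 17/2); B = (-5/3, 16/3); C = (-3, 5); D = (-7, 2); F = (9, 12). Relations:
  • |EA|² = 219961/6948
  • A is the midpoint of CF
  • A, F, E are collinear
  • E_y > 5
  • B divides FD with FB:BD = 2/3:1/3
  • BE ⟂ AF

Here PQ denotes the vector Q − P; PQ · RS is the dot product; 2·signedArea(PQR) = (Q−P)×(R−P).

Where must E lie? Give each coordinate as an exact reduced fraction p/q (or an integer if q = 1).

E = (-359/193, 3280/579)

1. E_x = -359/193  [A, F, E are collinear ∩ BE ⟂ AF]
2. E_y = 3280/579  [A, F, E are collinear ∩ BE ⟂ AF]
   → E = (-359/193, 3280/579)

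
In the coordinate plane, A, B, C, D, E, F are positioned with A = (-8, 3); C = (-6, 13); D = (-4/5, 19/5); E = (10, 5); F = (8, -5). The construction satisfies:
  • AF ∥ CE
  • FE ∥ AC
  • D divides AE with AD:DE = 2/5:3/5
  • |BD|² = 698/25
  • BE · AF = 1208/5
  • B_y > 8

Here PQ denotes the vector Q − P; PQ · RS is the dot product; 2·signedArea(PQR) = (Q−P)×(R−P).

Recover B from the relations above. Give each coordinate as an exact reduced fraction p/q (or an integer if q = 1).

B = (-17/5, 42/5)

1. B_x = -17/5  [line -16·x + 8·y + -608/5 = 0 ∩ |BD|² = 698/25]
2. B_y = 42/5  [line -16·x + 8·y + -608/5 = 0 ∩ |BD|² = 698/25]
   → B = (-17/5, 42/5)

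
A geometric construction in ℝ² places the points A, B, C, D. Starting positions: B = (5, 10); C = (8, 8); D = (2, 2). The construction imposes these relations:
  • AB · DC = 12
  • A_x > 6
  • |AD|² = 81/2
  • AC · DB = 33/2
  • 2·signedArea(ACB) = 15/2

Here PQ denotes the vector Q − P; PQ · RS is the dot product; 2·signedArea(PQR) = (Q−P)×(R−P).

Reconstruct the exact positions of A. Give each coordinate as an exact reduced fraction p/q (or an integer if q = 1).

1. A_x = 13/2  [2·signedArea(ACB) = 15/2 ∩ AC · DB = 33/2]
2. A_y = 13/2  [2·signedArea(ACB) = 15/2 ∩ AC · DB = 33/2]
   → A = (13/2, 13/2)

A = (13/2, 13/2)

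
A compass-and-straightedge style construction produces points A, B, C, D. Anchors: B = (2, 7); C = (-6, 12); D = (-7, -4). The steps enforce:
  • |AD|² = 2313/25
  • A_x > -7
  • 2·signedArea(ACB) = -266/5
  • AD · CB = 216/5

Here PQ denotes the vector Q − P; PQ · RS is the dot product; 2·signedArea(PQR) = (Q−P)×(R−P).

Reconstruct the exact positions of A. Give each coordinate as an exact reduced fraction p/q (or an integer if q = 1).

1. A_x = -32/5  [2·signedArea(ACB) = -266/5 ∩ AD · CB = 216/5]
2. A_y = 28/5  [2·signedArea(ACB) = -266/5 ∩ AD · CB = 216/5]
   → A = (-32/5, 28/5)

A = (-32/5, 28/5)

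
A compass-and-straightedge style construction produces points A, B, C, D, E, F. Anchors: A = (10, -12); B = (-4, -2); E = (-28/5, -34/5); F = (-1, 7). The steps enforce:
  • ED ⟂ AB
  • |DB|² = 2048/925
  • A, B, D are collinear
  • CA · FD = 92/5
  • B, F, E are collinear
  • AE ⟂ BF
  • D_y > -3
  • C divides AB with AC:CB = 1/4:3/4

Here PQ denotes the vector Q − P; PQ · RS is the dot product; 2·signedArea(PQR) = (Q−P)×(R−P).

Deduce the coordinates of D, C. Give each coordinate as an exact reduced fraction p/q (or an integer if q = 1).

1. D_x = -516/185  [A, B, D are collinear ∩ ED ⟂ AB]
2. D_y = -106/37  [A, B, D are collinear ∩ ED ⟂ AB]
   → D = (-516/185, -106/37)
3. C_x = 13/2  [C divides AB with AC:CB = 1/4:3/4]
4. C_y = -19/2  [C divides AB with AC:CB = 1/4:3/4]
   → C = (13/2, -19/2)

C = (13/2, -19/2)
D = (-516/185, -106/37)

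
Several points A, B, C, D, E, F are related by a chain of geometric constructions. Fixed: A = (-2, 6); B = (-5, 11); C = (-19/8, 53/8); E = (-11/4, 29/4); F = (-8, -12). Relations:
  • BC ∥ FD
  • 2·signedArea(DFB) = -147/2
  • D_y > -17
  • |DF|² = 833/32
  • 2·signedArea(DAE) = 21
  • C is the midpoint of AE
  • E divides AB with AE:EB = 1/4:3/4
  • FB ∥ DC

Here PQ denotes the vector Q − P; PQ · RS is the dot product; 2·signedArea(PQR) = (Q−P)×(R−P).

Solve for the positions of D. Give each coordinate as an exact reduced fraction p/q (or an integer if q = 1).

1. D_x = -43/8  [FB ∥ DC ∩ BC ∥ FD]
2. D_y = -131/8  [FB ∥ DC ∩ BC ∥ FD]
   → D = (-43/8, -131/8)

D = (-43/8, -131/8)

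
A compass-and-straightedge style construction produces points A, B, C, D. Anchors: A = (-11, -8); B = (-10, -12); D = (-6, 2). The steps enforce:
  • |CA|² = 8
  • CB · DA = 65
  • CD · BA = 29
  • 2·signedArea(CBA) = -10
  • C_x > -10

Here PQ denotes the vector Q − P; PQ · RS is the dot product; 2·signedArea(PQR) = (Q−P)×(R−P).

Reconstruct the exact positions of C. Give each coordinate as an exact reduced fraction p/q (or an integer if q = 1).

C = (-9, -6)

1. C_x = -9  [CB · DA = 65 ∩ 2·signedArea(CBA) = -10]
2. C_y = -6  [CB · DA = 65 ∩ 2·signedArea(CBA) = -10]
   → C = (-9, -6)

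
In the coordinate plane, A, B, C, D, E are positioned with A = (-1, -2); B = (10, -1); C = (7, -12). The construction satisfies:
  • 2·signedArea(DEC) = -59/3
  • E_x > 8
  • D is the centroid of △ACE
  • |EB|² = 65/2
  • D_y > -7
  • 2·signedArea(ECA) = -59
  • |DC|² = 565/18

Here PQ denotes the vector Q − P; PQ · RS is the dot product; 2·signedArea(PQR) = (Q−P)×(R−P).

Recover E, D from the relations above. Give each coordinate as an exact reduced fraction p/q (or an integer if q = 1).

1. E_x = 17/2  [line -10·x + -8·y + 33 = 0 ∩ |EB|² = 65/2]
2. E_y = -13/2  [line -10·x + -8·y + 33 = 0 ∩ |EB|² = 65/2]
   → E = (17/2, -13/2)
3. D_x = 29/6  [D is the centroid of △ACE]
4. D_y = -41/6  [D is the centroid of △ACE]
   → D = (29/6, -41/6)

D = (29/6, -41/6)
E = (17/2, -13/2)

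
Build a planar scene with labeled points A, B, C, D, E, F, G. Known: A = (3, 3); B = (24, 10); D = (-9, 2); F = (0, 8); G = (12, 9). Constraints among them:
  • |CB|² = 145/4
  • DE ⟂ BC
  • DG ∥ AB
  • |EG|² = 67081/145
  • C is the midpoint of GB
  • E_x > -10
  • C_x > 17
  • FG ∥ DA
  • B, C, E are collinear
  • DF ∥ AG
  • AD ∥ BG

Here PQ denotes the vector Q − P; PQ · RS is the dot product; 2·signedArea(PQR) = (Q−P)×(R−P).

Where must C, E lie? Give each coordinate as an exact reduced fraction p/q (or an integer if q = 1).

1. C_x = 18  [C is the midpoint of GB]
2. C_y = 19/2  [C is the midpoint of GB]
   → C = (18, 19/2)
3. E_x = -1368/145  [B, C, E are collinear ∩ DE ⟂ BC]
4. E_y = 1046/145  [B, C, E are collinear ∩ DE ⟂ BC]
   → E = (-1368/145, 1046/145)

C = (18, 19/2)
E = (-1368/145, 1046/145)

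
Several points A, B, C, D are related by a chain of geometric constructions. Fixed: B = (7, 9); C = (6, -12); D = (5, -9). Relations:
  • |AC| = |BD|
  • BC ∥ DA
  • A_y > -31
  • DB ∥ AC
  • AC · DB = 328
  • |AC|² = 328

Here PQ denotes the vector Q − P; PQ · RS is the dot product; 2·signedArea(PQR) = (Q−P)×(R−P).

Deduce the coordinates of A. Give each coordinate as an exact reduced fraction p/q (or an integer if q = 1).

1. A_x = 4  [DB ∥ AC ∩ BC ∥ DA]
2. A_y = -30  [DB ∥ AC ∩ BC ∥ DA]
   → A = (4, -30)

A = (4, -30)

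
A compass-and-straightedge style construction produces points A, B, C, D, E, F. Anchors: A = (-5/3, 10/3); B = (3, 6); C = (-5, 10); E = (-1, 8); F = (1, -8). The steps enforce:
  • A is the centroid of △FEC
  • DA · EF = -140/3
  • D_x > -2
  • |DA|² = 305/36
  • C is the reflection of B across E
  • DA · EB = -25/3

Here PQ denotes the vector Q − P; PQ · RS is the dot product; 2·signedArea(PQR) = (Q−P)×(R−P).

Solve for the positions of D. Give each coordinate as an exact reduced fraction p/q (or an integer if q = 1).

D = (-1, 1/2)

1. D_x = -1  [DA · EF = -140/3 ∩ DA · EB = -25/3]
2. D_y = 1/2  [DA · EF = -140/3 ∩ DA · EB = -25/3]
   → D = (-1, 1/2)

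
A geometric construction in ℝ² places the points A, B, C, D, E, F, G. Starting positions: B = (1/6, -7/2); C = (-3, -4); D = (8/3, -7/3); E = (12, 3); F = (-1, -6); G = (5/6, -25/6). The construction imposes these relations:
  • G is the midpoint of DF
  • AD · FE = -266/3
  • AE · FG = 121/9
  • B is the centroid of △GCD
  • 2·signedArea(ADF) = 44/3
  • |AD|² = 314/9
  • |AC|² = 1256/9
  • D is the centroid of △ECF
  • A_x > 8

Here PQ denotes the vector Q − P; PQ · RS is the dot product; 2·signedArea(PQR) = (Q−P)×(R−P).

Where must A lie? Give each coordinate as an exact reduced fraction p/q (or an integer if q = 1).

A = (25/3, -2/3)

1. A_x = 25/3  [AE · FG = 121/9 ∩ 2·signedArea(ADF) = 44/3]
2. A_y = -2/3  [AE · FG = 121/9 ∩ 2·signedArea(ADF) = 44/3]
   → A = (25/3, -2/3)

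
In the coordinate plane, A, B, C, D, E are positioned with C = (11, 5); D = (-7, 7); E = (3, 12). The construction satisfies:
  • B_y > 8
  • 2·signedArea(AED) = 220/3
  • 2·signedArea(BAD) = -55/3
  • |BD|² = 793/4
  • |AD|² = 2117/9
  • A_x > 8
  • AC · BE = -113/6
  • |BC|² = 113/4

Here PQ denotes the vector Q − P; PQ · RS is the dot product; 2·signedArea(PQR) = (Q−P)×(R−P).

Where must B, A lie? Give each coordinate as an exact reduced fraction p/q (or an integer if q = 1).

A = (25/3, 22/3)
B = (7, 17/2)

1. A_x = 25/3  [line 5·x + -10·y + 95/3 = 0 ∩ |AD|² = 2117/9]
2. A_y = 22/3  [line 5·x + -10·y + 95/3 = 0 ∩ |AD|² = 2117/9]
   → A = (25/3, 22/3)
3. B_x = 7  [2·signedArea(BAD) = -55/3 ∩ AC · BE = -113/6]
4. B_y = 17/2  [2·signedArea(BAD) = -55/3 ∩ AC · BE = -113/6]
   → B = (7, 17/2)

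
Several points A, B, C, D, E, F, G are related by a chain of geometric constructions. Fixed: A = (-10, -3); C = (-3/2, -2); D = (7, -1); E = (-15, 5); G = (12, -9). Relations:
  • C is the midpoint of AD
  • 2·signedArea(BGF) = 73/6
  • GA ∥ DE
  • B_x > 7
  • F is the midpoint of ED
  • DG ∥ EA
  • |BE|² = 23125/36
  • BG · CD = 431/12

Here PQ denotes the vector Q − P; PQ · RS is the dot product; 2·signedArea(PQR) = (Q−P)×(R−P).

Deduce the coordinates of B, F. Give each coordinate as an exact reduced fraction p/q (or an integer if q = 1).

1. B_x = 15/2  [line -17/2·x + -1·y + 685/12 = 0 ∩ |BE|² = 23125/36]
2. B_y = -20/3  [line -17/2·x + -1·y + 685/12 = 0 ∩ |BE|² = 23125/36]
   → B = (15/2, -20/3)
3. F_x = -4  [F is the midpoint of ED]
4. F_y = 2  [F is the midpoint of ED]
   → F = (-4, 2)

B = (15/2, -20/3)
F = (-4, 2)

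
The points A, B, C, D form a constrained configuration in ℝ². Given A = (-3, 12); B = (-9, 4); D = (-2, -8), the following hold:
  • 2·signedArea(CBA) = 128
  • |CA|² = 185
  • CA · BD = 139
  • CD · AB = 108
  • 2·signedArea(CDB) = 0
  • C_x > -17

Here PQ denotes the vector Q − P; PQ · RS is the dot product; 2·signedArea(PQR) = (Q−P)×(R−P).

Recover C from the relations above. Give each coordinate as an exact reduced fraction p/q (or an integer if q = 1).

C = (-16, 16)

1. C_x = -16  [2·signedArea(CDB) = 0 ∩ CA · BD = 139]
2. C_y = 16  [2·signedArea(CDB) = 0 ∩ CA · BD = 139]
   → C = (-16, 16)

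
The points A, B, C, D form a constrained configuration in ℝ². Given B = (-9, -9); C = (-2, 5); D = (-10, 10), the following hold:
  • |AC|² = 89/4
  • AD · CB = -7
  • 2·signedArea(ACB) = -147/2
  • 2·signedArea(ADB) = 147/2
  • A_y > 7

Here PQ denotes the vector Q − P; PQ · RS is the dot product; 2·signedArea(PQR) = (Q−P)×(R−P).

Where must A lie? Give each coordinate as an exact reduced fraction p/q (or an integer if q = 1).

1. A_x = -6  [AD · CB = -7 ∩ 2·signedArea(ADB) = 147/2]
2. A_y = 15/2  [AD · CB = -7 ∩ 2·signedArea(ADB) = 147/2]
   → A = (-6, 15/2)

A = (-6, 15/2)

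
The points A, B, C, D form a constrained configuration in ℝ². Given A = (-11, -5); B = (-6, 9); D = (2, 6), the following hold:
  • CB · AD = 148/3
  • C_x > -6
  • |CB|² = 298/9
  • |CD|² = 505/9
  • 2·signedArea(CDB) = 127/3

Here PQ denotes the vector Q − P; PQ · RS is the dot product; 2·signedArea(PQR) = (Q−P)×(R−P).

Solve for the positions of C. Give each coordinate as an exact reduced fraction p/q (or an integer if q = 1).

C = (-5, 10/3)

1. C_x = -5  [CB · AD = 148/3 ∩ 2·signedArea(CDB) = 127/3]
2. C_y = 10/3  [CB · AD = 148/3 ∩ 2·signedArea(CDB) = 127/3]
   → C = (-5, 10/3)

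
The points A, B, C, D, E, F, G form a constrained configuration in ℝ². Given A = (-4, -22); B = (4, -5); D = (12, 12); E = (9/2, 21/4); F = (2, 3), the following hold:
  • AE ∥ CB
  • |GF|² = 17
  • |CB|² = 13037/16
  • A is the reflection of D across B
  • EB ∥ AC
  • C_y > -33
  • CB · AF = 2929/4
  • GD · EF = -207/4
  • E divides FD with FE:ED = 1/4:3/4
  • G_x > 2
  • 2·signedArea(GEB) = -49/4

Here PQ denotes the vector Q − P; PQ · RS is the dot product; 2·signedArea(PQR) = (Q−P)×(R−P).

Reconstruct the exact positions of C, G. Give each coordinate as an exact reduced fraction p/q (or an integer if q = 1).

1. C_x = -9/2  [AE ∥ CB ∩ EB ∥ AC]
2. C_y = -129/4  [AE ∥ CB ∩ EB ∥ AC]
   → C = (-9/2, -129/4)
3. G_x = 3  [2·signedArea(GEB) = -49/4 ∩ GD · EF = -207/4]
4. G_y = -1  [2·signedArea(GEB) = -49/4 ∩ GD · EF = -207/4]
   → G = (3, -1)

C = (-9/2, -129/4)
G = (3, -1)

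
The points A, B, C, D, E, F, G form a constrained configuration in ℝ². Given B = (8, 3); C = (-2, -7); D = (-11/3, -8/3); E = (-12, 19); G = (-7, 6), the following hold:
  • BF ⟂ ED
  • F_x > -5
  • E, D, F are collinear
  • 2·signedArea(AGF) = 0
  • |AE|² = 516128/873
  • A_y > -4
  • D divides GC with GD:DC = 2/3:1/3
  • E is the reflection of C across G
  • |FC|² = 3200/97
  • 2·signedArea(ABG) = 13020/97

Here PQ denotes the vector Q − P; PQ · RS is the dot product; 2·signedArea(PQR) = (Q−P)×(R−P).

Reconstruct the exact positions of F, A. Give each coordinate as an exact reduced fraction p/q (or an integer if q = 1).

A = (-952/291, -1075/291)
F = (-394/97, -159/97)

1. F_x = -394/97  [E, D, F are collinear ∩ BF ⟂ ED]
2. F_y = -159/97  [E, D, F are collinear ∩ BF ⟂ ED]
   → F = (-394/97, -159/97)
3. A_x = -952/291  [2·signedArea(AGF) = 0 ∩ 2·signedArea(ABG) = 13020/97]
4. A_y = -1075/291  [2·signedArea(AGF) = 0 ∩ 2·signedArea(ABG) = 13020/97]
   → A = (-952/291, -1075/291)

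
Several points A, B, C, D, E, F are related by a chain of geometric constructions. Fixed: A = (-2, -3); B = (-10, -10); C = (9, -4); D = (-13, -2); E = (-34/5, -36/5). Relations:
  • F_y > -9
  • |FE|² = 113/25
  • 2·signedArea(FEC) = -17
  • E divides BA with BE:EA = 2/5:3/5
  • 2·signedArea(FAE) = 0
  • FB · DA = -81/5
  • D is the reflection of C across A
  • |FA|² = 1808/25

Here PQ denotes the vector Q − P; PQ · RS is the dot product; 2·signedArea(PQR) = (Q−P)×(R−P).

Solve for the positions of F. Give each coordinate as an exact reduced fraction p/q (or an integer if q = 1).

F = (-42/5, -43/5)

1. F_x = -42/5  [2·signedArea(FAE) = 0 ∩ FB · DA = -81/5]
2. F_y = -43/5  [2·signedArea(FAE) = 0 ∩ FB · DA = -81/5]
   → F = (-42/5, -43/5)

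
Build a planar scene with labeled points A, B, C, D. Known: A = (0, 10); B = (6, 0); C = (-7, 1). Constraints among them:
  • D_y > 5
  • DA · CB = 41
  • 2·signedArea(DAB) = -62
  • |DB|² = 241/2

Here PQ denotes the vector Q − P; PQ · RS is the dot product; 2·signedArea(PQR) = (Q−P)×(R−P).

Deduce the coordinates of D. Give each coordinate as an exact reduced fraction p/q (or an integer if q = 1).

1. D_x = -7/2  [2·signedArea(DAB) = -62 ∩ DA · CB = 41]
2. D_y = 11/2  [2·signedArea(DAB) = -62 ∩ DA · CB = 41]
   → D = (-7/2, 11/2)

D = (-7/2, 11/2)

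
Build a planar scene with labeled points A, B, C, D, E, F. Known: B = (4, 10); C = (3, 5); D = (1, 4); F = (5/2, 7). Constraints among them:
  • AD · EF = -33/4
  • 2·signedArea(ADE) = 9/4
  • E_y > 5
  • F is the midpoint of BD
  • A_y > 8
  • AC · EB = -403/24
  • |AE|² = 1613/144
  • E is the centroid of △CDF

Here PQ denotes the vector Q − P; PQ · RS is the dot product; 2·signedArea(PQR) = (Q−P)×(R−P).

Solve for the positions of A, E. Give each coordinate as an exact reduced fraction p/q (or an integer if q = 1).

A = (13/4, 17/2)
E = (13/6, 16/3)

1. E_x = 13/6  [E is the centroid of △CDF]
2. E_y = 16/3  [E is the centroid of △CDF]
   → E = (13/6, 16/3)
3. A_x = 13/4  [AC · EB = -403/24 ∩ AD · EF = -33/4]
4. A_y = 17/2  [AC · EB = -403/24 ∩ AD · EF = -33/4]
   → A = (13/4, 17/2)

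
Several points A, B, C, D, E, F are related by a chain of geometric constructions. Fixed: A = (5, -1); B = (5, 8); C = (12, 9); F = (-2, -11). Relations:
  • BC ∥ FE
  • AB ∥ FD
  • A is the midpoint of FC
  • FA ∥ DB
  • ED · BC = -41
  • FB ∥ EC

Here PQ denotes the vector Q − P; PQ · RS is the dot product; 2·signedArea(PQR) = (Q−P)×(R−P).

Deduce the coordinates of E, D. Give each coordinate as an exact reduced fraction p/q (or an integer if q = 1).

1. E_x = 5  [FB ∥ EC ∩ BC ∥ FE]
2. E_y = -10  [FB ∥ EC ∩ BC ∥ FE]
   → E = (5, -10)
3. D_x = -2  [FA ∥ DB ∩ AB ∥ FD]
4. D_y = -2  [FA ∥ DB ∩ AB ∥ FD]
   → D = (-2, -2)

D = (-2, -2)
E = (5, -10)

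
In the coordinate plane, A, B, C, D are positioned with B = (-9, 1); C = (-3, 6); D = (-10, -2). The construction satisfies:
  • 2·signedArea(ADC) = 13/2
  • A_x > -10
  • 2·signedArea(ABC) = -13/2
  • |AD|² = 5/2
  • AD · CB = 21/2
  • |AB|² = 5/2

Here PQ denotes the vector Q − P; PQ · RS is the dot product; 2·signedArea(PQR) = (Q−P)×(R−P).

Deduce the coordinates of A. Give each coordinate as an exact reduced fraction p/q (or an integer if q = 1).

1. A_x = -19/2  [2·signedArea(ADC) = 13/2 ∩ AD · CB = 21/2]
2. A_y = -1/2  [2·signedArea(ADC) = 13/2 ∩ AD · CB = 21/2]
   → A = (-19/2, -1/2)

A = (-19/2, -1/2)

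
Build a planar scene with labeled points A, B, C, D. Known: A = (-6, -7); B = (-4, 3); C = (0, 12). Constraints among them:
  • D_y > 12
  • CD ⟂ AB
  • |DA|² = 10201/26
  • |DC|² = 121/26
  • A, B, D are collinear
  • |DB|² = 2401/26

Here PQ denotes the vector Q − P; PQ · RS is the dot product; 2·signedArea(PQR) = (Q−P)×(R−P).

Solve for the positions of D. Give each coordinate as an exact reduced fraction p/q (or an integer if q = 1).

1. D_x = -55/26  [A, B, D are collinear ∩ CD ⟂ AB]
2. D_y = 323/26  [A, B, D are collinear ∩ CD ⟂ AB]
   → D = (-55/26, 323/26)

D = (-55/26, 323/26)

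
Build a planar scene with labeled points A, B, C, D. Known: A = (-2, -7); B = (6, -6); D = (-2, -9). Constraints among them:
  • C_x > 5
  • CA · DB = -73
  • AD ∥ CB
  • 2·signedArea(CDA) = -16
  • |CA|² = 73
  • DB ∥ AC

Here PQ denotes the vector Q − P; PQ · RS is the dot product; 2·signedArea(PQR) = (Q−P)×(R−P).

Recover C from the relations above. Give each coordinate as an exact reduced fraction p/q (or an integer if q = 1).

C = (6, -4)

1. C_x = 6  [AD ∥ CB ∩ DB ∥ AC]
2. C_y = -4  [AD ∥ CB ∩ DB ∥ AC]
   → C = (6, -4)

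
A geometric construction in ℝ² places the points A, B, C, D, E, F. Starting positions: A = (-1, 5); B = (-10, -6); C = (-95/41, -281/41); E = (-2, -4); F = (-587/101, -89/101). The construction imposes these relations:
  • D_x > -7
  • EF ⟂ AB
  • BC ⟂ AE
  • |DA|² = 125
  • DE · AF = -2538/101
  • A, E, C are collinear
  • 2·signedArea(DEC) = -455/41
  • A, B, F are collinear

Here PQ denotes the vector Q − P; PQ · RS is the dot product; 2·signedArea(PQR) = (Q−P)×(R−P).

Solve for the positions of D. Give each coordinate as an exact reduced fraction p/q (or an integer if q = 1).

D = (-6, -5)

1. D_x = -6  [DE · AF = -2538/101 ∩ 2·signedArea(DEC) = -455/41]
2. D_y = -5  [DE · AF = -2538/101 ∩ 2·signedArea(DEC) = -455/41]
   → D = (-6, -5)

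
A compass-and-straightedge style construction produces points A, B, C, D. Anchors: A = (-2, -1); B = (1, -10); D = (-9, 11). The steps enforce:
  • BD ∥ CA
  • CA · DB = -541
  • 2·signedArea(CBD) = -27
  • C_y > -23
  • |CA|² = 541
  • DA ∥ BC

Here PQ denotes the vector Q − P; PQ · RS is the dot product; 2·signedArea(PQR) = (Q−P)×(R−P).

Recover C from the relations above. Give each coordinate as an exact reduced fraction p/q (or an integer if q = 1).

1. C_x = 8  [BD ∥ CA ∩ DA ∥ BC]
2. C_y = -22  [BD ∥ CA ∩ DA ∥ BC]
   → C = (8, -22)

C = (8, -22)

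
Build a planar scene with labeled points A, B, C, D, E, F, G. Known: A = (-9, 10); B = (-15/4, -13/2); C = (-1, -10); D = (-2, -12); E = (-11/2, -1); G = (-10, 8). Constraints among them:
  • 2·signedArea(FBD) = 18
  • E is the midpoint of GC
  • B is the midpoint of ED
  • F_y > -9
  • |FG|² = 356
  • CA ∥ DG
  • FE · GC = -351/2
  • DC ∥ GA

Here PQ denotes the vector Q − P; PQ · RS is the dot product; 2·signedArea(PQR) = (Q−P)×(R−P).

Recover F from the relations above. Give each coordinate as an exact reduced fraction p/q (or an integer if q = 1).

F = (0, -8)

1. F_x = 0  [2·signedArea(FBD) = 18 ∩ FE · GC = -351/2]
2. F_y = -8  [2·signedArea(FBD) = 18 ∩ FE · GC = -351/2]
   → F = (0, -8)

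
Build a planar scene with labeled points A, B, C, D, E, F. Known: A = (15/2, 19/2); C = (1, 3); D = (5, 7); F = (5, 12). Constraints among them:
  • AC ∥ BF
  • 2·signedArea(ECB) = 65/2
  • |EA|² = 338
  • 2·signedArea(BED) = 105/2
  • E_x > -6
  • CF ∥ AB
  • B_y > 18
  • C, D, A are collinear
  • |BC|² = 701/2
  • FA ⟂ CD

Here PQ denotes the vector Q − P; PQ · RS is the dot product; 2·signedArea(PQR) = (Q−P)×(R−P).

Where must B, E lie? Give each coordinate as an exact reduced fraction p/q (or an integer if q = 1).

1. B_x = 23/2  [AC ∥ BF ∩ CF ∥ AB]
2. B_y = 37/2  [AC ∥ BF ∩ CF ∥ AB]
   → B = (23/2, 37/2)
3. E_x = -11/2  [2·signedArea(ECB) = 65/2 ∩ 2·signedArea(BED) = 105/2]
4. E_y = -7/2  [2·signedArea(ECB) = 65/2 ∩ 2·signedArea(BED) = 105/2]
   → E = (-11/2, -7/2)

B = (23/2, 37/2)
E = (-11/2, -7/2)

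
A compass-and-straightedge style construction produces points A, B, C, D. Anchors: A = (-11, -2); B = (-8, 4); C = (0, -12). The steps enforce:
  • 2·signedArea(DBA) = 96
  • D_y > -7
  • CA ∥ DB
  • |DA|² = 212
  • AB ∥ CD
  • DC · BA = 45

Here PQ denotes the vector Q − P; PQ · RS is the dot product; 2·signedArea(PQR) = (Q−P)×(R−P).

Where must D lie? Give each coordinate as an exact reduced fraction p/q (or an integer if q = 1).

D = (3, -6)

1. D_x = 3  [CA ∥ DB ∩ AB ∥ CD]
2. D_y = -6  [CA ∥ DB ∩ AB ∥ CD]
   → D = (3, -6)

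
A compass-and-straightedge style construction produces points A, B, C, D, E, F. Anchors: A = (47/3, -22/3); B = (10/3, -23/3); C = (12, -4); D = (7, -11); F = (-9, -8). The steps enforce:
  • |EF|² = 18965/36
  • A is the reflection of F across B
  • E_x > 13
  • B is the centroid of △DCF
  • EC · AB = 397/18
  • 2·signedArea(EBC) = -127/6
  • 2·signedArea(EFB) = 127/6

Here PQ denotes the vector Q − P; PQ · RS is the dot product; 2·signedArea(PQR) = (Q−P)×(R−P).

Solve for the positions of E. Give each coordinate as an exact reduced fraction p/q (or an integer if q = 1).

E = (83/6, -17/3)

1. E_x = 83/6  [2·signedArea(EBC) = -127/6 ∩ 2·signedArea(EFB) = 127/6]
2. E_y = -17/3  [2·signedArea(EBC) = -127/6 ∩ 2·signedArea(EFB) = 127/6]
   → E = (83/6, -17/3)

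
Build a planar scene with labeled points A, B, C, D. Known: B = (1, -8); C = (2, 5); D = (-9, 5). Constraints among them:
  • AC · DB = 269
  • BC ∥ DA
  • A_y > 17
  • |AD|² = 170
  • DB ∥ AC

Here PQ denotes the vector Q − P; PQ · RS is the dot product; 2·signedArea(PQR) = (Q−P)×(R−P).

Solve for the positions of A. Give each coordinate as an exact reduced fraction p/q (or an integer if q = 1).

1. A_x = -8  [DB ∥ AC ∩ BC ∥ DA]
2. A_y = 18  [DB ∥ AC ∩ BC ∥ DA]
   → A = (-8, 18)

A = (-8, 18)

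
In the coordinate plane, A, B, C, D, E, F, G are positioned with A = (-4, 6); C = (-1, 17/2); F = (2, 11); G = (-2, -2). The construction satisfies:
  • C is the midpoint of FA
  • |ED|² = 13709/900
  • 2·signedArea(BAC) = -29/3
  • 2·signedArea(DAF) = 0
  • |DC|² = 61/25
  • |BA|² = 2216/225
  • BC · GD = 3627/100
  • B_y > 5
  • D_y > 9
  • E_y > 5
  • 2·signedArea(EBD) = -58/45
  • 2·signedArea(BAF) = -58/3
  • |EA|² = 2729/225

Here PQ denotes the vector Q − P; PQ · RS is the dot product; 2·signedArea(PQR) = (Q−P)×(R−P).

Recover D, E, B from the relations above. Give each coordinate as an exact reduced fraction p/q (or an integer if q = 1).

1. D_x = 1/5  [line -5·x + 6·y + -56 = 0 ∩ |DC|² = 61/25]
2. D_y = 19/2  [line -5·x + 6·y + -56 = 0 ∩ |DC|² = 61/25]
   → D = (1/5, 19/2)
3. B_x = -14/15  [2·signedArea(BAC) = -29/3 ∩ BC · GD = 3627/100]
4. B_y = 16/3  [2·signedArea(BAC) = -29/3 ∩ BC · GD = 3627/100]
   → B = (-14/15, 16/3)
5. E_x = -8/15  [line -25/6·x + 17/15·y + -389/45 = 0 ∩ |EA|² = 2729/225]
6. E_y = 17/3  [line -25/6·x + 17/15·y + -389/45 = 0 ∩ |EA|² = 2729/225]
   → E = (-8/15, 17/3)

B = (-14/15, 16/3)
D = (1/5, 19/2)
E = (-8/15, 17/3)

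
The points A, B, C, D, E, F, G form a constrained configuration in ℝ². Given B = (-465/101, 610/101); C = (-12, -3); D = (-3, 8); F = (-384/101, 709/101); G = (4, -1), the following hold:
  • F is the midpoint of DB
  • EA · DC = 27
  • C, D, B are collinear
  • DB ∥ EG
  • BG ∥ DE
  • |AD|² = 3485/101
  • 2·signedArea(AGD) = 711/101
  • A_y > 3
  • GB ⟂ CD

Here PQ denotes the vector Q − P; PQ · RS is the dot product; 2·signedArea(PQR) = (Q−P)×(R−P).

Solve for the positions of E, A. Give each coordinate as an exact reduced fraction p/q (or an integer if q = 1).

1. E_x = 566/101  [DB ∥ EG ∩ BG ∥ DE]
2. E_y = 97/101  [DB ∥ EG ∩ BG ∥ DE]
   → E = (566/101, 97/101)
3. A_x = 10/101  [2·signedArea(AGD) = 711/101 ∩ EA · DC = 27]
4. A_y = 304/101  [2·signedArea(AGD) = 711/101 ∩ EA · DC = 27]
   → A = (10/101, 304/101)

A = (10/101, 304/101)
E = (566/101, 97/101)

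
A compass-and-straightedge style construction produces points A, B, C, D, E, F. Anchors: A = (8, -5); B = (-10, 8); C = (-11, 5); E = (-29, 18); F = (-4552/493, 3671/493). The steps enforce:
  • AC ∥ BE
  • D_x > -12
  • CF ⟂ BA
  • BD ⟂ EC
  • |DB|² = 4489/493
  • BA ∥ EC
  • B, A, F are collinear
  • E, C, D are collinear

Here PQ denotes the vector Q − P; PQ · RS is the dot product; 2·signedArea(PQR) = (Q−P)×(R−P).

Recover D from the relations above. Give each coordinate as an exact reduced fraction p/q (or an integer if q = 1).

D = (-5801/493, 2738/493)

1. D_x = -5801/493  [E, C, D are collinear ∩ BD ⟂ EC]
2. D_y = 2738/493  [E, C, D are collinear ∩ BD ⟂ EC]
   → D = (-5801/493, 2738/493)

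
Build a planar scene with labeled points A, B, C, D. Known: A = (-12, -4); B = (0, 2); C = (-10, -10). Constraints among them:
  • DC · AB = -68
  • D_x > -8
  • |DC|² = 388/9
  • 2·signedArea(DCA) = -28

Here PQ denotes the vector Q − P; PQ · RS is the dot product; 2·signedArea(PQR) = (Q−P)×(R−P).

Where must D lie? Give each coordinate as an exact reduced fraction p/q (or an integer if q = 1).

D = (-22/3, -4)

1. D_x = -22/3  [DC · AB = -68 ∩ 2·signedArea(DCA) = -28]
2. D_y = -4  [DC · AB = -68 ∩ 2·signedArea(DCA) = -28]
   → D = (-22/3, -4)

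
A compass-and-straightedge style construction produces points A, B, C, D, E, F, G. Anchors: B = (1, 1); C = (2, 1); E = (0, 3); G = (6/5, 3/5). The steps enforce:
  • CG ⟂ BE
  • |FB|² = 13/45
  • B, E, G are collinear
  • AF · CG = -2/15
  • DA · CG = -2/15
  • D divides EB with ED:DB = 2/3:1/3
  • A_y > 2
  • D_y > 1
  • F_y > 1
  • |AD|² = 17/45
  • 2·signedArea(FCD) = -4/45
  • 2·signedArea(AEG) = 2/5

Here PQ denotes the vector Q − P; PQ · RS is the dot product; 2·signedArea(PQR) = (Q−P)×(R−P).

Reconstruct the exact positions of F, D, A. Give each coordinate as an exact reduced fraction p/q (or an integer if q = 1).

A = (8/15, 34/15)
D = (2/3, 5/3)
F = (16/15, 23/15)

1. D_x = 2/3  [D divides EB with ED:DB = 2/3:1/3]
2. D_y = 5/3  [D divides EB with ED:DB = 2/3:1/3]
   → D = (2/3, 5/3)
3. A_x = 8/15  [line 12/5·x + 6/5·y + -4 = 0 ∩ |AD|² = 17/45]
4. A_y = 34/15  [line 12/5·x + 6/5·y + -4 = 0 ∩ |AD|² = 17/45]
   → A = (8/15, 34/15)
5. F_x = 16/15  [2·signedArea(FCD) = -4/45 ∩ AF · CG = -2/15]
6. F_y = 23/15  [2·signedArea(FCD) = -4/45 ∩ AF · CG = -2/15]
   → F = (16/15, 23/15)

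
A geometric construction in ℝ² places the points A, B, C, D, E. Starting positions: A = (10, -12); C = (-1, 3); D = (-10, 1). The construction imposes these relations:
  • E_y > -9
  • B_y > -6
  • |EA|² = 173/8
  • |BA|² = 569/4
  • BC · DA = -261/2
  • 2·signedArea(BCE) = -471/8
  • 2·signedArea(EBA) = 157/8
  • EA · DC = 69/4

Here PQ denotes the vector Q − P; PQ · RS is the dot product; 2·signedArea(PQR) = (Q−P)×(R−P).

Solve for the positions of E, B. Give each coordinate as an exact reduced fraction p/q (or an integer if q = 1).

B = (0, -11/2)
E = (29/4, -33/4)

1. E_x = 29/4  [line -9·x + -2·y + 195/4 = 0 ∩ |EA|² = 173/8]
2. E_y = -33/4  [line -9·x + -2·y + 195/4 = 0 ∩ |EA|² = 173/8]
   → E = (29/4, -33/4)
3. B_x = 0  [2·signedArea(EBA) = 157/8 ∩ BC · DA = -261/2]
4. B_y = -11/2  [2·signedArea(EBA) = 157/8 ∩ BC · DA = -261/2]
   → B = (0, -11/2)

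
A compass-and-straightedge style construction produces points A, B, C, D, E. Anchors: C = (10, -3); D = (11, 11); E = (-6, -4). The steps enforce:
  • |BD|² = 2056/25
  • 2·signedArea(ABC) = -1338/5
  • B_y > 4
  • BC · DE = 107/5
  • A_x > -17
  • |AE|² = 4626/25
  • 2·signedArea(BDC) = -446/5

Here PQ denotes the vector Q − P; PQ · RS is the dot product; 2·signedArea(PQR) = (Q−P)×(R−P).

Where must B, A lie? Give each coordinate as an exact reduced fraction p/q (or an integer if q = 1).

1. B_x = 21/5  [2·signedArea(BDC) = -446/5 ∩ BC · DE = 107/5]
2. B_y = 5  [2·signedArea(BDC) = -446/5 ∩ BC · DE = 107/5]
   → B = (21/5, 5)
3. A_x = -81/5  [line 8·x + 29/5·y + 205 = 0 ∩ |AE|² = 4626/25]
4. A_y = -13  [line 8·x + 29/5·y + 205 = 0 ∩ |AE|² = 4626/25]
   → A = (-81/5, -13)

A = (-81/5, -13)
B = (21/5, 5)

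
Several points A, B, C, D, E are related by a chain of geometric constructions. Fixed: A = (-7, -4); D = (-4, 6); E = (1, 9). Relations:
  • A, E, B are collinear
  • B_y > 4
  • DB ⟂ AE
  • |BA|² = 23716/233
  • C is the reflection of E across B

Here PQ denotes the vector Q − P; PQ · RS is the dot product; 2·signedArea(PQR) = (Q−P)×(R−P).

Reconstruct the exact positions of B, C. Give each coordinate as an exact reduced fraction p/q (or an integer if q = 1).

1. B_x = -399/233  [A, E, B are collinear ∩ DB ⟂ AE]
2. B_y = 1070/233  [A, E, B are collinear ∩ DB ⟂ AE]
   → B = (-399/233, 1070/233)
3. C_x = -1031/233  [C is the reflection of E across B]
4. C_y = 43/233  [C is the reflection of E across B]
   → C = (-1031/233, 43/233)

B = (-399/233, 1070/233)
C = (-1031/233, 43/233)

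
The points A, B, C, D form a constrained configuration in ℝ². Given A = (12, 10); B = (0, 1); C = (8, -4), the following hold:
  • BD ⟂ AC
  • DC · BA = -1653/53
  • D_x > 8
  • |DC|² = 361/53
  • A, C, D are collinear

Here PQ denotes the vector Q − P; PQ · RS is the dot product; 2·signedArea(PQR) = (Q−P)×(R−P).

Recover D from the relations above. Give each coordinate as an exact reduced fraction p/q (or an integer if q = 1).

1. D_x = 462/53  [A, C, D are collinear ∩ BD ⟂ AC]
2. D_y = -79/53  [A, C, D are collinear ∩ BD ⟂ AC]
   → D = (462/53, -79/53)

D = (462/53, -79/53)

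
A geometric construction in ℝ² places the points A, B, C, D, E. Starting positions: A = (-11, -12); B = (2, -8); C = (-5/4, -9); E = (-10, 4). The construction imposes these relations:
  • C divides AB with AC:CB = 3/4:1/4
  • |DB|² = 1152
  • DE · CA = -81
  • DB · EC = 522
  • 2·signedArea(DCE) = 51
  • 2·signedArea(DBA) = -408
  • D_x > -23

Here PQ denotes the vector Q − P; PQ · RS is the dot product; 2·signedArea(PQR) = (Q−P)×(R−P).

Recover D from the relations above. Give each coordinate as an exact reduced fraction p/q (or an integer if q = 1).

D = (-22, 16)

1. D_x = -22  [2·signedArea(DCE) = 51 ∩ DE · CA = -81]
2. D_y = 16  [2·signedArea(DCE) = 51 ∩ DE · CA = -81]
   → D = (-22, 16)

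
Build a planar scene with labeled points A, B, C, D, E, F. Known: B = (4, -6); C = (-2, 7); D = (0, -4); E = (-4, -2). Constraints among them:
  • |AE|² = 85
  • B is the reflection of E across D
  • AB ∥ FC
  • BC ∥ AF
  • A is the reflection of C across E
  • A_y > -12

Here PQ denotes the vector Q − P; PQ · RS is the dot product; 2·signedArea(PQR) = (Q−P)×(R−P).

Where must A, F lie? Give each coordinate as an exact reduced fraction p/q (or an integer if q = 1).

A = (-6, -11)
F = (-12, 2)

1. A_x = -6  [A is the reflection of C across E]
2. A_y = -11  [A is the reflection of C across E]
   → A = (-6, -11)
3. F_x = -12  [AB ∥ FC ∩ BC ∥ AF]
4. F_y = 2  [AB ∥ FC ∩ BC ∥ AF]
   → F = (-12, 2)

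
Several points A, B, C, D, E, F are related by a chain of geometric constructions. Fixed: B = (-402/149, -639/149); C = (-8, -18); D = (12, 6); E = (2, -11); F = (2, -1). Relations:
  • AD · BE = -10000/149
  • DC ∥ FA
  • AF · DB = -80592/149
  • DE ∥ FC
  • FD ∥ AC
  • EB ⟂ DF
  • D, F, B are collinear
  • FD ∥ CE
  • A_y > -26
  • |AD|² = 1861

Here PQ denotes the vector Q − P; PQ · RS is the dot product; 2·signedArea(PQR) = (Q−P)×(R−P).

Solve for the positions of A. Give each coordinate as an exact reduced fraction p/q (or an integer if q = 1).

A = (-18, -25)

1. A_x = -18  [FD ∥ AC ∩ DC ∥ FA]
2. A_y = -25  [FD ∥ AC ∩ DC ∥ FA]
   → A = (-18, -25)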